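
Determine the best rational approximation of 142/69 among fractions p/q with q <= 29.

35/17

Expand x = 142/69 as a continued fraction with the Euclidean algorithm:
  142 = 2*69 + 4, so a_0 = 2.
  69 = 17*4 + 1, so a_1 = 17.
  4 = 4*1 + 0, so a_2 = 4.
so x = [2; 17, 4].
Convergents (p_i = a_i*p_{i-1} + p_{i-2}, q_i = a_i*q_{i-1} + q_{i-2} with p_{-2}=0, p_{-1}=1, q_{-2}=1, q_{-1}=0), until the denominator exceeds 29:
  i=0: a_0=2, p_0 = 2*1 + 0 = 2, q_0 = 2*0 + 1 = 1.
  i=1: a_1=17, p_1 = 17*2 + 1 = 35, q_1 = 17*1 + 0 = 17.
  i=2: a_2=4, p_2 = 4*35 + 2 = 142, q_2 = 4*17 + 1 = 69.
q_2 = 69 > 29, so the last convergent with denominator <= 29 is p_1/q_1 = 35/17.
The closest fraction with denominator <= 29 is either p_1/q_1 or the intermediate fraction (k*p_1 + p_0)/(k*q_1 + q_0) with the largest k >= 1 whose denominator stays <= 29; these approach x as k grows, and every other convergent or intermediate fraction in range is farther away.
Largest k: floor((29 - q_0)/q_1) = floor((29 - 1)/17) = 1.
That gives (1*35 + 2)/(1*17 + 1) = 37/18.
Compare the errors: |x - 35/17| = |142*17 - 35*69|/(69*17) = 1/1173, and |x - 37/18| = |142*18 - 37*69|/(69*18) = 3/1242.
Cross-multiplying, 1*1242 = 1242 < 3519 = 3*1173, so 1/1173 is smaller: the convergent 35/17 is closer to x than 37/18.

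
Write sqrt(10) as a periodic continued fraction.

[3; (6)]

Write x_i = (sqrt(10) + m_i)/d_i with (m_0, d_0) = (0, 1). a_0 = floor(sqrt(10)) = 3, since 3^2 = 9 <= 10 < 16 = 4^2.
Iterate m_{i+1} = d_i*a_i - m_i, d_{i+1} = (10 - m_{i+1}^2)/d_i, a_{i+1} = floor((a_0 + m_{i+1})/d_{i+1}):
  m_1 = 1*3 - 0 = 3, d_1 = (10 - 3^2)/1 = 1/1 = 1, a_1 = floor((3 + 3)/1) = 6.
  m_2 = 1*6 - 3 = 3, d_2 = (10 - 3^2)/1 = 1/1 = 1: (m_2, d_2) = (m_1, d_1) = (3, 1), so from here the quotient a_1 repeats; the period length is 1.
Hence the expansion of sqrt(10) is a_0 = 3 followed by the repeating block 6 (period 1).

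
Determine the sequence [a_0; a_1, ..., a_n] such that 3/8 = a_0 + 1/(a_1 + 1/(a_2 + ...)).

Run the Euclidean algorithm on 3 and 8; the successive quotients are the partial quotients a_0, a_1, ... (each step inverts the fractional part left over by the previous one):
  3 = 0*8 + 3, so a_0 = 0.
  8 = 2*3 + 2, so a_1 = 2.
  3 = 1*2 + 1, so a_2 = 1.
  2 = 2*1 + 0, so a_3 = 2.
The remainder reaches 0 after 4 divisions, so the expansion has 4 partial quotients, read off in order.

[0; 2, 1, 2]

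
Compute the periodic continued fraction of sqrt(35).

[5; (1, 10)]

Write x_i = (sqrt(35) + m_i)/d_i with (m_0, d_0) = (0, 1). a_0 = floor(sqrt(35)) = 5, since 5^2 = 25 <= 35 < 36 = 6^2.
Iterate m_{i+1} = d_i*a_i - m_i, d_{i+1} = (35 - m_{i+1}^2)/d_i, a_{i+1} = floor((a_0 + m_{i+1})/d_{i+1}):
  m_1 = 1*5 - 0 = 5, d_1 = (35 - 5^2)/1 = 10/1 = 10, a_1 = floor((5 + 5)/10) = 1.
  m_2 = 10*1 - 5 = 5, d_2 = (35 - 5^2)/10 = 10/10 = 1, a_2 = floor((5 + 5)/1) = 10.
  m_3 = 1*10 - 5 = 5, d_3 = (35 - 5^2)/1 = 10/1 = 10: (m_3, d_3) = (m_1, d_1) = (5, 10), so from here the quotients repeat a_1, a_2; the period length is 2.
Hence the expansion of sqrt(35) is a_0 = 5 followed by the repeating block 1, 10 (period 2).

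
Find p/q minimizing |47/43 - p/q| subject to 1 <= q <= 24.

12/11

Expand x = 47/43 as a continued fraction with the Euclidean algorithm:
  47 = 1*43 + 4, so a_0 = 1.
  43 = 10*4 + 3, so a_1 = 10.
  4 = 1*3 + 1, so a_2 = 1.
  3 = 3*1 + 0, so a_3 = 3.
so x = [1; 10, 1, 3].
Convergents (p_i = a_i*p_{i-1} + p_{i-2}, q_i = a_i*q_{i-1} + q_{i-2} with p_{-2}=0, p_{-1}=1, q_{-2}=1, q_{-1}=0), until the denominator exceeds 24:
  i=0: a_0=1, p_0 = 1*1 + 0 = 1, q_0 = 1*0 + 1 = 1.
  i=1: a_1=10, p_1 = 10*1 + 1 = 11, q_1 = 10*1 + 0 = 10.
  i=2: a_2=1, p_2 = 1*11 + 1 = 12, q_2 = 1*10 + 1 = 11.
  i=3: a_3=3, p_3 = 3*12 + 11 = 47, q_3 = 3*11 + 10 = 43.
q_3 = 43 > 24, so the last convergent with denominator <= 24 is p_2/q_2 = 12/11.
The closest fraction with denominator <= 24 is either p_2/q_2 or the intermediate fraction (k*p_2 + p_1)/(k*q_2 + q_1) with the largest k >= 1 whose denominator stays <= 24; these approach x as k grows, and every other convergent or intermediate fraction in range is farther away.
Largest k: floor((24 - q_1)/q_2) = floor((24 - 10)/11) = 1.
That gives (1*12 + 11)/(1*11 + 10) = 23/21.
Compare the errors: |x - 12/11| = |47*11 - 12*43|/(43*11) = 1/473, and |x - 23/21| = |47*21 - 23*43|/(43*21) = 2/903.
Cross-multiplying, 1*903 = 903 < 946 = 2*473, so 1/473 is smaller: the convergent 12/11 is closer to x than 23/21.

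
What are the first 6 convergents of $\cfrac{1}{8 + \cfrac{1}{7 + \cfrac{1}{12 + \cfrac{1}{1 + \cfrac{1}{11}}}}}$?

Using the convergent recurrence p_i = a_i*p_{i-1} + p_{i-2}, q_i = a_i*q_{i-1} + q_{i-2} with p_{-2}=0, p_{-1}=1, q_{-2}=1, q_{-1}=0:
  i=0: a_0=0, p_0 = 0*1 + 0 = 0, q_0 = 0*0 + 1 = 1.
  i=1: a_1=8, p_1 = 8*0 + 1 = 1, q_1 = 8*1 + 0 = 8.
  i=2: a_2=7, p_2 = 7*1 + 0 = 7, q_2 = 7*8 + 1 = 57.
  i=3: a_3=12, p_3 = 12*7 + 1 = 85, q_3 = 12*57 + 8 = 692.
  i=4: a_4=1, p_4 = 1*85 + 7 = 92, q_4 = 1*692 + 57 = 749.
  i=5: a_5=11, p_5 = 11*92 + 85 = 1097, q_5 = 11*749 + 692 = 8931.

0/1, 1/8, 7/57, 85/692, 92/749, 1097/8931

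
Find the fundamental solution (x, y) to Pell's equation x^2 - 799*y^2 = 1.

First expand sqrt(799) as a continued fraction. With x_i = (sqrt(799) + m_i)/d_i and (m_0, d_0) = (0, 1): a_0 = floor(sqrt(799)) = 28, since 28^2 = 784 <= 799 < 841 = 29^2.
Iterate m_{i+1} = d_i*a_i - m_i, d_{i+1} = (799 - m_{i+1}^2)/d_i, a_{i+1} = floor((a_0 + m_{i+1})/d_{i+1}):
  m_1 = 1*28 - 0 = 28, d_1 = (799 - 28^2)/1 = 15/1 = 15, a_1 = floor((28 + 28)/15) = 3.
  m_2 = 15*3 - 28 = 17, d_2 = (799 - 17^2)/15 = 510/15 = 34, a_2 = floor((28 + 17)/34) = 1.
  m_3 = 34*1 - 17 = 17, d_3 = (799 - 17^2)/34 = 510/34 = 15, a_3 = floor((28 + 17)/15) = 3.
  m_4 = 15*3 - 17 = 28, d_4 = (799 - 28^2)/15 = 15/15 = 1, a_4 = floor((28 + 28)/1) = 56.
  m_5 = 1*56 - 28 = 28, d_5 = (799 - 28^2)/1 = 15/1 = 15: (m_5, d_5) = (m_1, d_1) = (28, 15), so from here the quotients repeat a_1, ..., a_4; the period length is 4.
So sqrt(799) = [28; (3, 1, 3, 56)] with period length k = 4.
k is even, so the fundamental solution of x^2 - 799y^2 = 1 is (p_{k-1}, q_{k-1}) = (p_3, q_3); compute convergents through index 3.
Convergents (p_i = a_i*p_{i-1} + p_{i-2}, q_i = a_i*q_{i-1} + q_{i-2} with p_{-2}=0, p_{-1}=1, q_{-2}=1, q_{-1}=0):
  i=0: a_0=28, p_0 = 28*1 + 0 = 28, q_0 = 28*0 + 1 = 1.
  i=1: a_1=3, p_1 = 3*28 + 1 = 85, q_1 = 3*1 + 0 = 3.
  i=2: a_2=1, p_2 = 1*85 + 28 = 113, q_2 = 1*3 + 1 = 4.
  i=3: a_3=3, p_3 = 3*113 + 85 = 424, q_3 = 3*4 + 3 = 15.
Check: 424^2 - 799*15^2 = 179776 - 179775 = 1, so (x, y) = (424, 15) solves the equation, and by the theorem it is the least positive solution.

(x, y) = (424, 15)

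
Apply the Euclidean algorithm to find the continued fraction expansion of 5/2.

Run the Euclidean algorithm on 5 and 2; the successive quotients are the partial quotients a_0, a_1, ... (each step inverts the fractional part left over by the previous one):
  5 = 2*2 + 1, so a_0 = 2.
  2 = 2*1 + 0, so a_1 = 2.
The remainder reaches 0 after 2 divisions, so the expansion has 2 partial quotients, read off in order.

[2; 2]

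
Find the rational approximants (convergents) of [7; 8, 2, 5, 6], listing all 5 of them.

7/1, 57/8, 121/17, 662/93, 4093/575

Using the convergent recurrence p_i = a_i*p_{i-1} + p_{i-2}, q_i = a_i*q_{i-1} + q_{i-2} with p_{-2}=0, p_{-1}=1, q_{-2}=1, q_{-1}=0:
  i=0: a_0=7, p_0 = 7*1 + 0 = 7, q_0 = 7*0 + 1 = 1.
  i=1: a_1=8, p_1 = 8*7 + 1 = 57, q_1 = 8*1 + 0 = 8.
  i=2: a_2=2, p_2 = 2*57 + 7 = 121, q_2 = 2*8 + 1 = 17.
  i=3: a_3=5, p_3 = 5*121 + 57 = 662, q_3 = 5*17 + 8 = 93.
  i=4: a_4=6, p_4 = 6*662 + 121 = 4093, q_4 = 6*93 + 17 = 575.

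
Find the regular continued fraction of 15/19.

Run the Euclidean algorithm on 15 and 19; the successive quotients are the partial quotients a_0, a_1, ... (each step inverts the fractional part left over by the previous one):
  15 = 0*19 + 15, so a_0 = 0.
  19 = 1*15 + 4, so a_1 = 1.
  15 = 3*4 + 3, so a_2 = 3.
  4 = 1*3 + 1, so a_3 = 1.
  3 = 3*1 + 0, so a_4 = 3.
The remainder reaches 0 after 5 divisions, so the expansion has 5 partial quotients, read off in order.

[0; 1, 3, 1, 3]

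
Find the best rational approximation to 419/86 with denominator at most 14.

Expand x = 419/86 as a continued fraction with the Euclidean algorithm:
  419 = 4*86 + 75, so a_0 = 4.
  86 = 1*75 + 11, so a_1 = 1.
  75 = 6*11 + 9, so a_2 = 6.
  11 = 1*9 + 2, so a_3 = 1.
  9 = 4*2 + 1, so a_4 = 4.
  2 = 2*1 + 0, so a_5 = 2.
so x = [4; 1, 6, 1, 4, 2].
Convergents (p_i = a_i*p_{i-1} + p_{i-2}, q_i = a_i*q_{i-1} + q_{i-2} with p_{-2}=0, p_{-1}=1, q_{-2}=1, q_{-1}=0), until the denominator exceeds 14:
  i=0: a_0=4, p_0 = 4*1 + 0 = 4, q_0 = 4*0 + 1 = 1.
  i=1: a_1=1, p_1 = 1*4 + 1 = 5, q_1 = 1*1 + 0 = 1.
  i=2: a_2=6, p_2 = 6*5 + 4 = 34, q_2 = 6*1 + 1 = 7.
  i=3: a_3=1, p_3 = 1*34 + 5 = 39, q_3 = 1*7 + 1 = 8.
  i=4: a_4=4, p_4 = 4*39 + 34 = 190, q_4 = 4*8 + 7 = 39.
q_4 = 39 > 14, so the last convergent with denominator <= 14 is p_3/q_3 = 39/8.
The closest fraction with denominator <= 14 is either p_3/q_3 or the intermediate fraction (k*p_3 + p_2)/(k*q_3 + q_2) with the largest k >= 1 whose denominator stays <= 14; these approach x as k grows, and every other convergent or intermediate fraction in range is farther away.
Largest k: floor((14 - q_2)/q_3) = floor((14 - 7)/8) = 0.
Since k = 0, no intermediate fraction beyond p_3/q_3 has denominator <= 14, so the convergent 39/8 is the closest (its error is |419*8 - 39*86|/(86*8) = 2/688).

39/8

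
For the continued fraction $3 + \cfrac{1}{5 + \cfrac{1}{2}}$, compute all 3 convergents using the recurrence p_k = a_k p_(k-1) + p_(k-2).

Using the convergent recurrence p_i = a_i*p_{i-1} + p_{i-2}, q_i = a_i*q_{i-1} + q_{i-2} with p_{-2}=0, p_{-1}=1, q_{-2}=1, q_{-1}=0:
  i=0: a_0=3, p_0 = 3*1 + 0 = 3, q_0 = 3*0 + 1 = 1.
  i=1: a_1=5, p_1 = 5*3 + 1 = 16, q_1 = 5*1 + 0 = 5.
  i=2: a_2=2, p_2 = 2*16 + 3 = 35, q_2 = 2*5 + 1 = 11.

3/1, 16/5, 35/11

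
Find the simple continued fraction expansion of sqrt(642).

Write x_i = (sqrt(642) + m_i)/d_i with (m_0, d_0) = (0, 1). a_0 = floor(sqrt(642)) = 25, since 25^2 = 625 <= 642 < 676 = 26^2.
Iterate m_{i+1} = d_i*a_i - m_i, d_{i+1} = (642 - m_{i+1}^2)/d_i, a_{i+1} = floor((a_0 + m_{i+1})/d_{i+1}):
  m_1 = 1*25 - 0 = 25, d_1 = (642 - 25^2)/1 = 17/1 = 17, a_1 = floor((25 + 25)/17) = 2.
  m_2 = 17*2 - 25 = 9, d_2 = (642 - 9^2)/17 = 561/17 = 33, a_2 = floor((25 + 9)/33) = 1.
  m_3 = 33*1 - 9 = 24, d_3 = (642 - 24^2)/33 = 66/33 = 2, a_3 = floor((25 + 24)/2) = 24.
  m_4 = 2*24 - 24 = 24, d_4 = (642 - 24^2)/2 = 66/2 = 33, a_4 = floor((25 + 24)/33) = 1.
  m_5 = 33*1 - 24 = 9, d_5 = (642 - 9^2)/33 = 561/33 = 17, a_5 = floor((25 + 9)/17) = 2.
  m_6 = 17*2 - 9 = 25, d_6 = (642 - 25^2)/17 = 17/17 = 1, a_6 = floor((25 + 25)/1) = 50.
  m_7 = 1*50 - 25 = 25, d_7 = (642 - 25^2)/1 = 17/1 = 17: (m_7, d_7) = (m_1, d_1) = (25, 17), so from here the quotients repeat a_1, ..., a_6; the period length is 6.
Hence the expansion of sqrt(642) is a_0 = 25 followed by the repeating block 2, 1, 24, 1, 2, 50 (period 6).

[25; (2, 1, 24, 1, 2, 50)]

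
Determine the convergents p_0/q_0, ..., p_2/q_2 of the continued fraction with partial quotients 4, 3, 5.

Using the convergent recurrence p_i = a_i*p_{i-1} + p_{i-2}, q_i = a_i*q_{i-1} + q_{i-2} with p_{-2}=0, p_{-1}=1, q_{-2}=1, q_{-1}=0:
  i=0: a_0=4, p_0 = 4*1 + 0 = 4, q_0 = 4*0 + 1 = 1.
  i=1: a_1=3, p_1 = 3*4 + 1 = 13, q_1 = 3*1 + 0 = 3.
  i=2: a_2=5, p_2 = 5*13 + 4 = 69, q_2 = 5*3 + 1 = 16.

4/1, 13/3, 69/16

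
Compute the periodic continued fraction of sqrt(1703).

Write x_i = (sqrt(1703) + m_i)/d_i with (m_0, d_0) = (0, 1). a_0 = floor(sqrt(1703)) = 41, since 41^2 = 1681 <= 1703 < 1764 = 42^2.
Iterate m_{i+1} = d_i*a_i - m_i, d_{i+1} = (1703 - m_{i+1}^2)/d_i, a_{i+1} = floor((a_0 + m_{i+1})/d_{i+1}):
  m_1 = 1*41 - 0 = 41, d_1 = (1703 - 41^2)/1 = 22/1 = 22, a_1 = floor((41 + 41)/22) = 3.
  m_2 = 22*3 - 41 = 25, d_2 = (1703 - 25^2)/22 = 1078/22 = 49, a_2 = floor((41 + 25)/49) = 1.
  m_3 = 49*1 - 25 = 24, d_3 = (1703 - 24^2)/49 = 1127/49 = 23, a_3 = floor((41 + 24)/23) = 2.
  m_4 = 23*2 - 24 = 22, d_4 = (1703 - 22^2)/23 = 1219/23 = 53, a_4 = floor((41 + 22)/53) = 1.
  m_5 = 53*1 - 22 = 31, d_5 = (1703 - 31^2)/53 = 742/53 = 14, a_5 = floor((41 + 31)/14) = 5.
  m_6 = 14*5 - 31 = 39, d_6 = (1703 - 39^2)/14 = 182/14 = 13, a_6 = floor((41 + 39)/13) = 6.
  m_7 = 13*6 - 39 = 39, d_7 = (1703 - 39^2)/13 = 182/13 = 14, a_7 = floor((41 + 39)/14) = 5.
  m_8 = 14*5 - 39 = 31, d_8 = (1703 - 31^2)/14 = 742/14 = 53, a_8 = floor((41 + 31)/53) = 1.
  m_9 = 53*1 - 31 = 22, d_9 = (1703 - 22^2)/53 = 1219/53 = 23, a_9 = floor((41 + 22)/23) = 2.
  m_10 = 23*2 - 22 = 24, d_10 = (1703 - 24^2)/23 = 1127/23 = 49, a_10 = floor((41 + 24)/49) = 1.
  m_11 = 49*1 - 24 = 25, d_11 = (1703 - 25^2)/49 = 1078/49 = 22, a_11 = floor((41 + 25)/22) = 3.
  m_12 = 22*3 - 25 = 41, d_12 = (1703 - 41^2)/22 = 22/22 = 1, a_12 = floor((41 + 41)/1) = 82.
  m_13 = 1*82 - 41 = 41, d_13 = (1703 - 41^2)/1 = 22/1 = 22: (m_13, d_13) = (m_1, d_1) = (41, 22), so from here the quotients repeat a_1, ..., a_12; the period length is 12.
Hence the expansion of sqrt(1703) is a_0 = 41 followed by the repeating block 3, 1, 2, 1, 5, 6, 5, 1, 2, 1, 3, 82 (period 12).

[41; (3, 1, 2, 1, 5, 6, 5, 1, 2, 1, 3, 82)]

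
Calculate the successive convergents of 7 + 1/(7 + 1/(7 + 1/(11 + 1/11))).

Using the convergent recurrence p_i = a_i*p_{i-1} + p_{i-2}, q_i = a_i*q_{i-1} + q_{i-2} with p_{-2}=0, p_{-1}=1, q_{-2}=1, q_{-1}=0:
  i=0: a_0=7, p_0 = 7*1 + 0 = 7, q_0 = 7*0 + 1 = 1.
  i=1: a_1=7, p_1 = 7*7 + 1 = 50, q_1 = 7*1 + 0 = 7.
  i=2: a_2=7, p_2 = 7*50 + 7 = 357, q_2 = 7*7 + 1 = 50.
  i=3: a_3=11, p_3 = 11*357 + 50 = 3977, q_3 = 11*50 + 7 = 557.
  i=4: a_4=11, p_4 = 11*3977 + 357 = 44104, q_4 = 11*557 + 50 = 6177.

7/1, 50/7, 357/50, 3977/557, 44104/6177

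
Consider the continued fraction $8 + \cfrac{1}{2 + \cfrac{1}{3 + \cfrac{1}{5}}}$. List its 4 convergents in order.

Using the convergent recurrence p_i = a_i*p_{i-1} + p_{i-2}, q_i = a_i*q_{i-1} + q_{i-2} with p_{-2}=0, p_{-1}=1, q_{-2}=1, q_{-1}=0:
  i=0: a_0=8, p_0 = 8*1 + 0 = 8, q_0 = 8*0 + 1 = 1.
  i=1: a_1=2, p_1 = 2*8 + 1 = 17, q_1 = 2*1 + 0 = 2.
  i=2: a_2=3, p_2 = 3*17 + 8 = 59, q_2 = 3*2 + 1 = 7.
  i=3: a_3=5, p_3 = 5*59 + 17 = 312, q_3 = 5*7 + 2 = 37.

8/1, 17/2, 59/7, 312/37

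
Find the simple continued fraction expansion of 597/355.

Run the Euclidean algorithm on 597 and 355; the successive quotients are the partial quotients a_0, a_1, ... (each step inverts the fractional part left over by the previous one):
  597 = 1*355 + 242, so a_0 = 1.
  355 = 1*242 + 113, so a_1 = 1.
  242 = 2*113 + 16, so a_2 = 2.
  113 = 7*16 + 1, so a_3 = 7.
  16 = 16*1 + 0, so a_4 = 16.
The remainder reaches 0 after 5 divisions, so the expansion has 5 partial quotients, read off in order.

[1; 1, 2, 7, 16]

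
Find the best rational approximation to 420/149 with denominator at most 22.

Expand x = 420/149 as a continued fraction with the Euclidean algorithm:
  420 = 2*149 + 122, so a_0 = 2.
  149 = 1*122 + 27, so a_1 = 1.
  122 = 4*27 + 14, so a_2 = 4.
  27 = 1*14 + 13, so a_3 = 1.
  14 = 1*13 + 1, so a_4 = 1.
  13 = 13*1 + 0, so a_5 = 13.
so x = [2; 1, 4, 1, 1, 13].
Convergents (p_i = a_i*p_{i-1} + p_{i-2}, q_i = a_i*q_{i-1} + q_{i-2} with p_{-2}=0, p_{-1}=1, q_{-2}=1, q_{-1}=0), until the denominator exceeds 22:
  i=0: a_0=2, p_0 = 2*1 + 0 = 2, q_0 = 2*0 + 1 = 1.
  i=1: a_1=1, p_1 = 1*2 + 1 = 3, q_1 = 1*1 + 0 = 1.
  i=2: a_2=4, p_2 = 4*3 + 2 = 14, q_2 = 4*1 + 1 = 5.
  i=3: a_3=1, p_3 = 1*14 + 3 = 17, q_3 = 1*5 + 1 = 6.
  i=4: a_4=1, p_4 = 1*17 + 14 = 31, q_4 = 1*6 + 5 = 11.
  i=5: a_5=13, p_5 = 13*31 + 17 = 420, q_5 = 13*11 + 6 = 149.
q_5 = 149 > 22, so the last convergent with denominator <= 22 is p_4/q_4 = 31/11.
The closest fraction with denominator <= 22 is either p_4/q_4 or the intermediate fraction (k*p_4 + p_3)/(k*q_4 + q_3) with the largest k >= 1 whose denominator stays <= 22; these approach x as k grows, and every other convergent or intermediate fraction in range is farther away.
Largest k: floor((22 - q_3)/q_4) = floor((22 - 6)/11) = 1.
That gives (1*31 + 17)/(1*11 + 6) = 48/17.
Compare the errors: |x - 31/11| = |420*11 - 31*149|/(149*11) = 1/1639, and |x - 48/17| = |420*17 - 48*149|/(149*17) = 12/2533.
Cross-multiplying, 1*2533 = 2533 < 19668 = 12*1639, so 1/1639 is smaller: the convergent 31/11 is closer to x than 48/17.

31/11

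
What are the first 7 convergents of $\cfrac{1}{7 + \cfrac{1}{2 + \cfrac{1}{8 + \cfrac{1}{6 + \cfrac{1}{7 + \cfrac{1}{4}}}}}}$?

Using the convergent recurrence p_i = a_i*p_{i-1} + p_{i-2}, q_i = a_i*q_{i-1} + q_{i-2} with p_{-2}=0, p_{-1}=1, q_{-2}=1, q_{-1}=0:
  i=0: a_0=0, p_0 = 0*1 + 0 = 0, q_0 = 0*0 + 1 = 1.
  i=1: a_1=7, p_1 = 7*0 + 1 = 1, q_1 = 7*1 + 0 = 7.
  i=2: a_2=2, p_2 = 2*1 + 0 = 2, q_2 = 2*7 + 1 = 15.
  i=3: a_3=8, p_3 = 8*2 + 1 = 17, q_3 = 8*15 + 7 = 127.
  i=4: a_4=6, p_4 = 6*17 + 2 = 104, q_4 = 6*127 + 15 = 777.
  i=5: a_5=7, p_5 = 7*104 + 17 = 745, q_5 = 7*777 + 127 = 5566.
  i=6: a_6=4, p_6 = 4*745 + 104 = 3084, q_6 = 4*5566 + 777 = 23041.

0/1, 1/7, 2/15, 17/127, 104/777, 745/5566, 3084/23041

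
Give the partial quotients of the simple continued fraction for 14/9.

[1; 1, 1, 4]

Run the Euclidean algorithm on 14 and 9; the successive quotients are the partial quotients a_0, a_1, ... (each step inverts the fractional part left over by the previous one):
  14 = 1*9 + 5, so a_0 = 1.
  9 = 1*5 + 4, so a_1 = 1.
  5 = 1*4 + 1, so a_2 = 1.
  4 = 4*1 + 0, so a_3 = 4.
The remainder reaches 0 after 4 divisions, so the expansion has 4 partial quotients, read off in order.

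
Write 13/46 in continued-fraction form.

Run the Euclidean algorithm on 13 and 46; the successive quotients are the partial quotients a_0, a_1, ... (each step inverts the fractional part left over by the previous one):
  13 = 0*46 + 13, so a_0 = 0.
  46 = 3*13 + 7, so a_1 = 3.
  13 = 1*7 + 6, so a_2 = 1.
  7 = 1*6 + 1, so a_3 = 1.
  6 = 6*1 + 0, so a_4 = 6.
The remainder reaches 0 after 5 divisions, so the expansion has 5 partial quotients, read off in order.

[0; 3, 1, 1, 6]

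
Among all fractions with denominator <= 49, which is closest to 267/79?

98/29

Expand x = 267/79 as a continued fraction with the Euclidean algorithm:
  267 = 3*79 + 30, so a_0 = 3.
  79 = 2*30 + 19, so a_1 = 2.
  30 = 1*19 + 11, so a_2 = 1.
  19 = 1*11 + 8, so a_3 = 1.
  11 = 1*8 + 3, so a_4 = 1.
  8 = 2*3 + 2, so a_5 = 2.
  3 = 1*2 + 1, so a_6 = 1.
  2 = 2*1 + 0, so a_7 = 2.
so x = [3; 2, 1, 1, 1, 2, 1, 2].
Convergents (p_i = a_i*p_{i-1} + p_{i-2}, q_i = a_i*q_{i-1} + q_{i-2} with p_{-2}=0, p_{-1}=1, q_{-2}=1, q_{-1}=0), until the denominator exceeds 49:
  i=0: a_0=3, p_0 = 3*1 + 0 = 3, q_0 = 3*0 + 1 = 1.
  i=1: a_1=2, p_1 = 2*3 + 1 = 7, q_1 = 2*1 + 0 = 2.
  i=2: a_2=1, p_2 = 1*7 + 3 = 10, q_2 = 1*2 + 1 = 3.
  i=3: a_3=1, p_3 = 1*10 + 7 = 17, q_3 = 1*3 + 2 = 5.
  i=4: a_4=1, p_4 = 1*17 + 10 = 27, q_4 = 1*5 + 3 = 8.
  i=5: a_5=2, p_5 = 2*27 + 17 = 71, q_5 = 2*8 + 5 = 21.
  i=6: a_6=1, p_6 = 1*71 + 27 = 98, q_6 = 1*21 + 8 = 29.
  i=7: a_7=2, p_7 = 2*98 + 71 = 267, q_7 = 2*29 + 21 = 79.
q_7 = 79 > 49, so the last convergent with denominator <= 49 is p_6/q_6 = 98/29.
The closest fraction with denominator <= 49 is either p_6/q_6 or the intermediate fraction (k*p_6 + p_5)/(k*q_6 + q_5) with the largest k >= 1 whose denominator stays <= 49; these approach x as k grows, and every other convergent or intermediate fraction in range is farther away.
Largest k: floor((49 - q_5)/q_6) = floor((49 - 21)/29) = 0.
Since k = 0, no intermediate fraction beyond p_6/q_6 has denominator <= 49, so the convergent 98/29 is the closest (its error is |267*29 - 98*79|/(79*29) = 1/2291).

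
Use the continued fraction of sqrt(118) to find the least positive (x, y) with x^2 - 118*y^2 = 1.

(x, y) = (306917, 28254)

First expand sqrt(118) as a continued fraction. With x_i = (sqrt(118) + m_i)/d_i and (m_0, d_0) = (0, 1): a_0 = floor(sqrt(118)) = 10, since 10^2 = 100 <= 118 < 121 = 11^2.
Iterate m_{i+1} = d_i*a_i - m_i, d_{i+1} = (118 - m_{i+1}^2)/d_i, a_{i+1} = floor((a_0 + m_{i+1})/d_{i+1}):
  m_1 = 1*10 - 0 = 10, d_1 = (118 - 10^2)/1 = 18/1 = 18, a_1 = floor((10 + 10)/18) = 1.
  m_2 = 18*1 - 10 = 8, d_2 = (118 - 8^2)/18 = 54/18 = 3, a_2 = floor((10 + 8)/3) = 6.
  m_3 = 3*6 - 8 = 10, d_3 = (118 - 10^2)/3 = 18/3 = 6, a_3 = floor((10 + 10)/6) = 3.
  m_4 = 6*3 - 10 = 8, d_4 = (118 - 8^2)/6 = 54/6 = 9, a_4 = floor((10 + 8)/9) = 2.
  m_5 = 9*2 - 8 = 10, d_5 = (118 - 10^2)/9 = 18/9 = 2, a_5 = floor((10 + 10)/2) = 10.
  m_6 = 2*10 - 10 = 10, d_6 = (118 - 10^2)/2 = 18/2 = 9, a_6 = floor((10 + 10)/9) = 2.
  m_7 = 9*2 - 10 = 8, d_7 = (118 - 8^2)/9 = 54/9 = 6, a_7 = floor((10 + 8)/6) = 3.
  m_8 = 6*3 - 8 = 10, d_8 = (118 - 10^2)/6 = 18/6 = 3, a_8 = floor((10 + 10)/3) = 6.
  m_9 = 3*6 - 10 = 8, d_9 = (118 - 8^2)/3 = 54/3 = 18, a_9 = floor((10 + 8)/18) = 1.
  m_10 = 18*1 - 8 = 10, d_10 = (118 - 10^2)/18 = 18/18 = 1, a_10 = floor((10 + 10)/1) = 20.
  m_11 = 1*20 - 10 = 10, d_11 = (118 - 10^2)/1 = 18/1 = 18: (m_11, d_11) = (m_1, d_1) = (10, 18), so from here the quotients repeat a_1, ..., a_10; the period length is 10.
So sqrt(118) = [10; (1, 6, 3, 2, 10, 2, 3, 6, 1, 20)] with period length k = 10.
k is even, so the fundamental solution of x^2 - 118y^2 = 1 is (p_{k-1}, q_{k-1}) = (p_9, q_9); compute convergents through index 9.
Convergents (p_i = a_i*p_{i-1} + p_{i-2}, q_i = a_i*q_{i-1} + q_{i-2} with p_{-2}=0, p_{-1}=1, q_{-2}=1, q_{-1}=0):
  i=0: a_0=10, p_0 = 10*1 + 0 = 10, q_0 = 10*0 + 1 = 1.
  i=1: a_1=1, p_1 = 1*10 + 1 = 11, q_1 = 1*1 + 0 = 1.
  i=2: a_2=6, p_2 = 6*11 + 10 = 76, q_2 = 6*1 + 1 = 7.
  i=3: a_3=3, p_3 = 3*76 + 11 = 239, q_3 = 3*7 + 1 = 22.
  i=4: a_4=2, p_4 = 2*239 + 76 = 554, q_4 = 2*22 + 7 = 51.
  i=5: a_5=10, p_5 = 10*554 + 239 = 5779, q_5 = 10*51 + 22 = 532.
  i=6: a_6=2, p_6 = 2*5779 + 554 = 12112, q_6 = 2*532 + 51 = 1115.
  i=7: a_7=3, p_7 = 3*12112 + 5779 = 42115, q_7 = 3*1115 + 532 = 3877.
  i=8: a_8=6, p_8 = 6*42115 + 12112 = 264802, q_8 = 6*3877 + 1115 = 24377.
  i=9: a_9=1, p_9 = 1*264802 + 42115 = 306917, q_9 = 1*24377 + 3877 = 28254.
Check: 306917^2 - 118*28254^2 = 94198044889 - 94198044888 = 1, so (x, y) = (306917, 28254) solves the equation, and by the theorem it is the least positive solution.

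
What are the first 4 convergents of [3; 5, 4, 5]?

Using the convergent recurrence p_i = a_i*p_{i-1} + p_{i-2}, q_i = a_i*q_{i-1} + q_{i-2} with p_{-2}=0, p_{-1}=1, q_{-2}=1, q_{-1}=0:
  i=0: a_0=3, p_0 = 3*1 + 0 = 3, q_0 = 3*0 + 1 = 1.
  i=1: a_1=5, p_1 = 5*3 + 1 = 16, q_1 = 5*1 + 0 = 5.
  i=2: a_2=4, p_2 = 4*16 + 3 = 67, q_2 = 4*5 + 1 = 21.
  i=3: a_3=5, p_3 = 5*67 + 16 = 351, q_3 = 5*21 + 5 = 110.

3/1, 16/5, 67/21, 351/110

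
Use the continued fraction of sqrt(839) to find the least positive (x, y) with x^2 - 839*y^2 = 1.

First expand sqrt(839) as a continued fraction. With x_i = (sqrt(839) + m_i)/d_i and (m_0, d_0) = (0, 1): a_0 = floor(sqrt(839)) = 28, since 28^2 = 784 <= 839 < 841 = 29^2.
Iterate m_{i+1} = d_i*a_i - m_i, d_{i+1} = (839 - m_{i+1}^2)/d_i, a_{i+1} = floor((a_0 + m_{i+1})/d_{i+1}):
  m_1 = 1*28 - 0 = 28, d_1 = (839 - 28^2)/1 = 55/1 = 55, a_1 = floor((28 + 28)/55) = 1.
  m_2 = 55*1 - 28 = 27, d_2 = (839 - 27^2)/55 = 110/55 = 2, a_2 = floor((28 + 27)/2) = 27.
  m_3 = 2*27 - 27 = 27, d_3 = (839 - 27^2)/2 = 110/2 = 55, a_3 = floor((28 + 27)/55) = 1.
  m_4 = 55*1 - 27 = 28, d_4 = (839 - 28^2)/55 = 55/55 = 1, a_4 = floor((28 + 28)/1) = 56.
  m_5 = 1*56 - 28 = 28, d_5 = (839 - 28^2)/1 = 55/1 = 55: (m_5, d_5) = (m_1, d_1) = (28, 55), so from here the quotients repeat a_1, ..., a_4; the period length is 4.
So sqrt(839) = [28; (1, 27, 1, 56)] with period length k = 4.
k is even, so the fundamental solution of x^2 - 839y^2 = 1 is (p_{k-1}, q_{k-1}) = (p_3, q_3); compute convergents through index 3.
Convergents (p_i = a_i*p_{i-1} + p_{i-2}, q_i = a_i*q_{i-1} + q_{i-2} with p_{-2}=0, p_{-1}=1, q_{-2}=1, q_{-1}=0):
  i=0: a_0=28, p_0 = 28*1 + 0 = 28, q_0 = 28*0 + 1 = 1.
  i=1: a_1=1, p_1 = 1*28 + 1 = 29, q_1 = 1*1 + 0 = 1.
  i=2: a_2=27, p_2 = 27*29 + 28 = 811, q_2 = 27*1 + 1 = 28.
  i=3: a_3=1, p_3 = 1*811 + 29 = 840, q_3 = 1*28 + 1 = 29.
Check: 840^2 - 839*29^2 = 705600 - 705599 = 1, so (x, y) = (840, 29) solves the equation, and by the theorem it is the least positive solution.

(x, y) = (840, 29)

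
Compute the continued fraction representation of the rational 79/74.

Run the Euclidean algorithm on 79 and 74; the successive quotients are the partial quotients a_0, a_1, ... (each step inverts the fractional part left over by the previous one):
  79 = 1*74 + 5, so a_0 = 1.
  74 = 14*5 + 4, so a_1 = 14.
  5 = 1*4 + 1, so a_2 = 1.
  4 = 4*1 + 0, so a_3 = 4.
The remainder reaches 0 after 4 divisions, so the expansion has 4 partial quotients, read off in order.

[1; 14, 1, 4]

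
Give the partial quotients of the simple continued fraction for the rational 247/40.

[6; 5, 1, 2, 2]

Run the Euclidean algorithm on 247 and 40; the successive quotients are the partial quotients a_0, a_1, ... (each step inverts the fractional part left over by the previous one):
  247 = 6*40 + 7, so a_0 = 6.
  40 = 5*7 + 5, so a_1 = 5.
  7 = 1*5 + 2, so a_2 = 1.
  5 = 2*2 + 1, so a_3 = 2.
  2 = 2*1 + 0, so a_4 = 2.
The remainder reaches 0 after 5 divisions, so the expansion has 5 partial quotients, read off in order.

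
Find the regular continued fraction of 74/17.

[4; 2, 1, 5]

Run the Euclidean algorithm on 74 and 17; the successive quotients are the partial quotients a_0, a_1, ... (each step inverts the fractional part left over by the previous one):
  74 = 4*17 + 6, so a_0 = 4.
  17 = 2*6 + 5, so a_1 = 2.
  6 = 1*5 + 1, so a_2 = 1.
  5 = 5*1 + 0, so a_3 = 5.
The remainder reaches 0 after 4 divisions, so the expansion has 4 partial quotients, read off in order.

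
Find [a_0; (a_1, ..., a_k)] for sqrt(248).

[15; (1, 2, 1, 30)]

Write x_i = (sqrt(248) + m_i)/d_i with (m_0, d_0) = (0, 1). a_0 = floor(sqrt(248)) = 15, since 15^2 = 225 <= 248 < 256 = 16^2.
Iterate m_{i+1} = d_i*a_i - m_i, d_{i+1} = (248 - m_{i+1}^2)/d_i, a_{i+1} = floor((a_0 + m_{i+1})/d_{i+1}):
  m_1 = 1*15 - 0 = 15, d_1 = (248 - 15^2)/1 = 23/1 = 23, a_1 = floor((15 + 15)/23) = 1.
  m_2 = 23*1 - 15 = 8, d_2 = (248 - 8^2)/23 = 184/23 = 8, a_2 = floor((15 + 8)/8) = 2.
  m_3 = 8*2 - 8 = 8, d_3 = (248 - 8^2)/8 = 184/8 = 23, a_3 = floor((15 + 8)/23) = 1.
  m_4 = 23*1 - 8 = 15, d_4 = (248 - 15^2)/23 = 23/23 = 1, a_4 = floor((15 + 15)/1) = 30.
  m_5 = 1*30 - 15 = 15, d_5 = (248 - 15^2)/1 = 23/1 = 23: (m_5, d_5) = (m_1, d_1) = (15, 23), so from here the quotients repeat a_1, ..., a_4; the period length is 4.
Hence the expansion of sqrt(248) is a_0 = 15 followed by the repeating block 1, 2, 1, 30 (period 4).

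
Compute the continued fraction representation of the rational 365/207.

[1; 1, 3, 4, 2, 5]

Run the Euclidean algorithm on 365 and 207; the successive quotients are the partial quotients a_0, a_1, ... (each step inverts the fractional part left over by the previous one):
  365 = 1*207 + 158, so a_0 = 1.
  207 = 1*158 + 49, so a_1 = 1.
  158 = 3*49 + 11, so a_2 = 3.
  49 = 4*11 + 5, so a_3 = 4.
  11 = 2*5 + 1, so a_4 = 2.
  5 = 5*1 + 0, so a_5 = 5.
The remainder reaches 0 after 6 divisions, so the expansion has 6 partial quotients, read off in order.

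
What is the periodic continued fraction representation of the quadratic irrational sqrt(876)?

[29; (1, 1, 2, 14, 2, 1, 1, 58)]

Write x_i = (sqrt(876) + m_i)/d_i with (m_0, d_0) = (0, 1). a_0 = floor(sqrt(876)) = 29, since 29^2 = 841 <= 876 < 900 = 30^2.
Iterate m_{i+1} = d_i*a_i - m_i, d_{i+1} = (876 - m_{i+1}^2)/d_i, a_{i+1} = floor((a_0 + m_{i+1})/d_{i+1}):
  m_1 = 1*29 - 0 = 29, d_1 = (876 - 29^2)/1 = 35/1 = 35, a_1 = floor((29 + 29)/35) = 1.
  m_2 = 35*1 - 29 = 6, d_2 = (876 - 6^2)/35 = 840/35 = 24, a_2 = floor((29 + 6)/24) = 1.
  m_3 = 24*1 - 6 = 18, d_3 = (876 - 18^2)/24 = 552/24 = 23, a_3 = floor((29 + 18)/23) = 2.
  m_4 = 23*2 - 18 = 28, d_4 = (876 - 28^2)/23 = 92/23 = 4, a_4 = floor((29 + 28)/4) = 14.
  m_5 = 4*14 - 28 = 28, d_5 = (876 - 28^2)/4 = 92/4 = 23, a_5 = floor((29 + 28)/23) = 2.
  m_6 = 23*2 - 28 = 18, d_6 = (876 - 18^2)/23 = 552/23 = 24, a_6 = floor((29 + 18)/24) = 1.
  m_7 = 24*1 - 18 = 6, d_7 = (876 - 6^2)/24 = 840/24 = 35, a_7 = floor((29 + 6)/35) = 1.
  m_8 = 35*1 - 6 = 29, d_8 = (876 - 29^2)/35 = 35/35 = 1, a_8 = floor((29 + 29)/1) = 58.
  m_9 = 1*58 - 29 = 29, d_9 = (876 - 29^2)/1 = 35/1 = 35: (m_9, d_9) = (m_1, d_1) = (29, 35), so from here the quotients repeat a_1, ..., a_8; the period length is 8.
Hence the expansion of sqrt(876) is a_0 = 29 followed by the repeating block 1, 1, 2, 14, 2, 1, 1, 58 (period 8).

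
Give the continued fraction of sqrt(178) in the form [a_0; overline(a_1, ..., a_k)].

[13; overline(2, 1, 12, 1, 2, 26)]

Write x_i = (sqrt(178) + m_i)/d_i with (m_0, d_0) = (0, 1). a_0 = floor(sqrt(178)) = 13, since 13^2 = 169 <= 178 < 196 = 14^2.
Iterate m_{i+1} = d_i*a_i - m_i, d_{i+1} = (178 - m_{i+1}^2)/d_i, a_{i+1} = floor((a_0 + m_{i+1})/d_{i+1}):
  m_1 = 1*13 - 0 = 13, d_1 = (178 - 13^2)/1 = 9/1 = 9, a_1 = floor((13 + 13)/9) = 2.
  m_2 = 9*2 - 13 = 5, d_2 = (178 - 5^2)/9 = 153/9 = 17, a_2 = floor((13 + 5)/17) = 1.
  m_3 = 17*1 - 5 = 12, d_3 = (178 - 12^2)/17 = 34/17 = 2, a_3 = floor((13 + 12)/2) = 12.
  m_4 = 2*12 - 12 = 12, d_4 = (178 - 12^2)/2 = 34/2 = 17, a_4 = floor((13 + 12)/17) = 1.
  m_5 = 17*1 - 12 = 5, d_5 = (178 - 5^2)/17 = 153/17 = 9, a_5 = floor((13 + 5)/9) = 2.
  m_6 = 9*2 - 5 = 13, d_6 = (178 - 13^2)/9 = 9/9 = 1, a_6 = floor((13 + 13)/1) = 26.
  m_7 = 1*26 - 13 = 13, d_7 = (178 - 13^2)/1 = 9/1 = 9: (m_7, d_7) = (m_1, d_1) = (13, 9), so from here the quotients repeat a_1, ..., a_6; the period length is 6.
Hence the expansion of sqrt(178) is a_0 = 13 followed by the repeating block 2, 1, 12, 1, 2, 26 (period 6).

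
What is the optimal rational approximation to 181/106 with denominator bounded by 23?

29/17

Expand x = 181/106 as a continued fraction with the Euclidean algorithm:
  181 = 1*106 + 75, so a_0 = 1.
  106 = 1*75 + 31, so a_1 = 1.
  75 = 2*31 + 13, so a_2 = 2.
  31 = 2*13 + 5, so a_3 = 2.
  13 = 2*5 + 3, so a_4 = 2.
  5 = 1*3 + 2, so a_5 = 1.
  3 = 1*2 + 1, so a_6 = 1.
  2 = 2*1 + 0, so a_7 = 2.
so x = [1; 1, 2, 2, 2, 1, 1, 2].
Convergents (p_i = a_i*p_{i-1} + p_{i-2}, q_i = a_i*q_{i-1} + q_{i-2} with p_{-2}=0, p_{-1}=1, q_{-2}=1, q_{-1}=0), until the denominator exceeds 23:
  i=0: a_0=1, p_0 = 1*1 + 0 = 1, q_0 = 1*0 + 1 = 1.
  i=1: a_1=1, p_1 = 1*1 + 1 = 2, q_1 = 1*1 + 0 = 1.
  i=2: a_2=2, p_2 = 2*2 + 1 = 5, q_2 = 2*1 + 1 = 3.
  i=3: a_3=2, p_3 = 2*5 + 2 = 12, q_3 = 2*3 + 1 = 7.
  i=4: a_4=2, p_4 = 2*12 + 5 = 29, q_4 = 2*7 + 3 = 17.
  i=5: a_5=1, p_5 = 1*29 + 12 = 41, q_5 = 1*17 + 7 = 24.
q_5 = 24 > 23, so the last convergent with denominator <= 23 is p_4/q_4 = 29/17.
The closest fraction with denominator <= 23 is either p_4/q_4 or the intermediate fraction (k*p_4 + p_3)/(k*q_4 + q_3) with the largest k >= 1 whose denominator stays <= 23; these approach x as k grows, and every other convergent or intermediate fraction in range is farther away.
Largest k: floor((23 - q_3)/q_4) = floor((23 - 7)/17) = 0.
Since k = 0, no intermediate fraction beyond p_4/q_4 has denominator <= 23, so the convergent 29/17 is the closest (its error is |181*17 - 29*106|/(106*17) = 3/1802).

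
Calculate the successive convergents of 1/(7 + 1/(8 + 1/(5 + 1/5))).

0/1, 1/7, 8/57, 41/292, 213/1517

Using the convergent recurrence p_i = a_i*p_{i-1} + p_{i-2}, q_i = a_i*q_{i-1} + q_{i-2} with p_{-2}=0, p_{-1}=1, q_{-2}=1, q_{-1}=0:
  i=0: a_0=0, p_0 = 0*1 + 0 = 0, q_0 = 0*0 + 1 = 1.
  i=1: a_1=7, p_1 = 7*0 + 1 = 1, q_1 = 7*1 + 0 = 7.
  i=2: a_2=8, p_2 = 8*1 + 0 = 8, q_2 = 8*7 + 1 = 57.
  i=3: a_3=5, p_3 = 5*8 + 1 = 41, q_3 = 5*57 + 7 = 292.
  i=4: a_4=5, p_4 = 5*41 + 8 = 213, q_4 = 5*292 + 57 = 1517.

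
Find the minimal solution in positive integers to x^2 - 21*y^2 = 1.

First expand sqrt(21) as a continued fraction. With x_i = (sqrt(21) + m_i)/d_i and (m_0, d_0) = (0, 1): a_0 = floor(sqrt(21)) = 4, since 4^2 = 16 <= 21 < 25 = 5^2.
Iterate m_{i+1} = d_i*a_i - m_i, d_{i+1} = (21 - m_{i+1}^2)/d_i, a_{i+1} = floor((a_0 + m_{i+1})/d_{i+1}):
  m_1 = 1*4 - 0 = 4, d_1 = (21 - 4^2)/1 = 5/1 = 5, a_1 = floor((4 + 4)/5) = 1.
  m_2 = 5*1 - 4 = 1, d_2 = (21 - 1^2)/5 = 20/5 = 4, a_2 = floor((4 + 1)/4) = 1.
  m_3 = 4*1 - 1 = 3, d_3 = (21 - 3^2)/4 = 12/4 = 3, a_3 = floor((4 + 3)/3) = 2.
  m_4 = 3*2 - 3 = 3, d_4 = (21 - 3^2)/3 = 12/3 = 4, a_4 = floor((4 + 3)/4) = 1.
  m_5 = 4*1 - 3 = 1, d_5 = (21 - 1^2)/4 = 20/4 = 5, a_5 = floor((4 + 1)/5) = 1.
  m_6 = 5*1 - 1 = 4, d_6 = (21 - 4^2)/5 = 5/5 = 1, a_6 = floor((4 + 4)/1) = 8.
  m_7 = 1*8 - 4 = 4, d_7 = (21 - 4^2)/1 = 5/1 = 5: (m_7, d_7) = (m_1, d_1) = (4, 5), so from here the quotients repeat a_1, ..., a_6; the period length is 6.
So sqrt(21) = [4; (1, 1, 2, 1, 1, 8)] with period length k = 6.
k is even, so the fundamental solution of x^2 - 21y^2 = 1 is (p_{k-1}, q_{k-1}) = (p_5, q_5); compute convergents through index 5.
Convergents (p_i = a_i*p_{i-1} + p_{i-2}, q_i = a_i*q_{i-1} + q_{i-2} with p_{-2}=0, p_{-1}=1, q_{-2}=1, q_{-1}=0):
  i=0: a_0=4, p_0 = 4*1 + 0 = 4, q_0 = 4*0 + 1 = 1.
  i=1: a_1=1, p_1 = 1*4 + 1 = 5, q_1 = 1*1 + 0 = 1.
  i=2: a_2=1, p_2 = 1*5 + 4 = 9, q_2 = 1*1 + 1 = 2.
  i=3: a_3=2, p_3 = 2*9 + 5 = 23, q_3 = 2*2 + 1 = 5.
  i=4: a_4=1, p_4 = 1*23 + 9 = 32, q_4 = 1*5 + 2 = 7.
  i=5: a_5=1, p_5 = 1*32 + 23 = 55, q_5 = 1*7 + 5 = 12.
Check: 55^2 - 21*12^2 = 3025 - 3024 = 1, so (x, y) = (55, 12) solves the equation, and by the theorem it is the least positive solution.

(x, y) = (55, 12)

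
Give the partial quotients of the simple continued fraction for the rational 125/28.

Run the Euclidean algorithm on 125 and 28; the successive quotients are the partial quotients a_0, a_1, ... (each step inverts the fractional part left over by the previous one):
  125 = 4*28 + 13, so a_0 = 4.
  28 = 2*13 + 2, so a_1 = 2.
  13 = 6*2 + 1, so a_2 = 6.
  2 = 2*1 + 0, so a_3 = 2.
The remainder reaches 0 after 4 divisions, so the expansion has 4 partial quotients, read off in order.

[4; 2, 6, 2]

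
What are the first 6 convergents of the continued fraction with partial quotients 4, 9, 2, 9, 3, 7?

Using the convergent recurrence p_i = a_i*p_{i-1} + p_{i-2}, q_i = a_i*q_{i-1} + q_{i-2} with p_{-2}=0, p_{-1}=1, q_{-2}=1, q_{-1}=0:
  i=0: a_0=4, p_0 = 4*1 + 0 = 4, q_0 = 4*0 + 1 = 1.
  i=1: a_1=9, p_1 = 9*4 + 1 = 37, q_1 = 9*1 + 0 = 9.
  i=2: a_2=2, p_2 = 2*37 + 4 = 78, q_2 = 2*9 + 1 = 19.
  i=3: a_3=9, p_3 = 9*78 + 37 = 739, q_3 = 9*19 + 9 = 180.
  i=4: a_4=3, p_4 = 3*739 + 78 = 2295, q_4 = 3*180 + 19 = 559.
  i=5: a_5=7, p_5 = 7*2295 + 739 = 16804, q_5 = 7*559 + 180 = 4093.

4/1, 37/9, 78/19, 739/180, 2295/559, 16804/4093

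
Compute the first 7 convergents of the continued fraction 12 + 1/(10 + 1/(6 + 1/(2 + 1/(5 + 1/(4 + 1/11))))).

Using the convergent recurrence p_i = a_i*p_{i-1} + p_{i-2}, q_i = a_i*q_{i-1} + q_{i-2} with p_{-2}=0, p_{-1}=1, q_{-2}=1, q_{-1}=0:
  i=0: a_0=12, p_0 = 12*1 + 0 = 12, q_0 = 12*0 + 1 = 1.
  i=1: a_1=10, p_1 = 10*12 + 1 = 121, q_1 = 10*1 + 0 = 10.
  i=2: a_2=6, p_2 = 6*121 + 12 = 738, q_2 = 6*10 + 1 = 61.
  i=3: a_3=2, p_3 = 2*738 + 121 = 1597, q_3 = 2*61 + 10 = 132.
  i=4: a_4=5, p_4 = 5*1597 + 738 = 8723, q_4 = 5*132 + 61 = 721.
  i=5: a_5=4, p_5 = 4*8723 + 1597 = 36489, q_5 = 4*721 + 132 = 3016.
  i=6: a_6=11, p_6 = 11*36489 + 8723 = 410102, q_6 = 11*3016 + 721 = 33897.

12/1, 121/10, 738/61, 1597/132, 8723/721, 36489/3016, 410102/33897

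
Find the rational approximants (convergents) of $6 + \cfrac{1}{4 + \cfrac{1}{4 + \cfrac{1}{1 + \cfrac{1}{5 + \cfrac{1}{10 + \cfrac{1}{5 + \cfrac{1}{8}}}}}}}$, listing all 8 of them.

Using the convergent recurrence p_i = a_i*p_{i-1} + p_{i-2}, q_i = a_i*q_{i-1} + q_{i-2} with p_{-2}=0, p_{-1}=1, q_{-2}=1, q_{-1}=0:
  i=0: a_0=6, p_0 = 6*1 + 0 = 6, q_0 = 6*0 + 1 = 1.
  i=1: a_1=4, p_1 = 4*6 + 1 = 25, q_1 = 4*1 + 0 = 4.
  i=2: a_2=4, p_2 = 4*25 + 6 = 106, q_2 = 4*4 + 1 = 17.
  i=3: a_3=1, p_3 = 1*106 + 25 = 131, q_3 = 1*17 + 4 = 21.
  i=4: a_4=5, p_4 = 5*131 + 106 = 761, q_4 = 5*21 + 17 = 122.
  i=5: a_5=10, p_5 = 10*761 + 131 = 7741, q_5 = 10*122 + 21 = 1241.
  i=6: a_6=5, p_6 = 5*7741 + 761 = 39466, q_6 = 5*1241 + 122 = 6327.
  i=7: a_7=8, p_7 = 8*39466 + 7741 = 323469, q_7 = 8*6327 + 1241 = 51857.

6/1, 25/4, 106/17, 131/21, 761/122, 7741/1241, 39466/6327, 323469/51857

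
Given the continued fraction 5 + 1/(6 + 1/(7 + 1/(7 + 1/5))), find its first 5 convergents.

Using the convergent recurrence p_i = a_i*p_{i-1} + p_{i-2}, q_i = a_i*q_{i-1} + q_{i-2} with p_{-2}=0, p_{-1}=1, q_{-2}=1, q_{-1}=0:
  i=0: a_0=5, p_0 = 5*1 + 0 = 5, q_0 = 5*0 + 1 = 1.
  i=1: a_1=6, p_1 = 6*5 + 1 = 31, q_1 = 6*1 + 0 = 6.
  i=2: a_2=7, p_2 = 7*31 + 5 = 222, q_2 = 7*6 + 1 = 43.
  i=3: a_3=7, p_3 = 7*222 + 31 = 1585, q_3 = 7*43 + 6 = 307.
  i=4: a_4=5, p_4 = 5*1585 + 222 = 8147, q_4 = 5*307 + 43 = 1578.

5/1, 31/6, 222/43, 1585/307, 8147/1578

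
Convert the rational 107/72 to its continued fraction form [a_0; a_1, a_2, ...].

[1; 2, 17, 2]

Run the Euclidean algorithm on 107 and 72; the successive quotients are the partial quotients a_0, a_1, ... (each step inverts the fractional part left over by the previous one):
  107 = 1*72 + 35, so a_0 = 1.
  72 = 2*35 + 2, so a_1 = 2.
  35 = 17*2 + 1, so a_2 = 17.
  2 = 2*1 + 0, so a_3 = 2.
The remainder reaches 0 after 4 divisions, so the expansion has 4 partial quotients, read off in order.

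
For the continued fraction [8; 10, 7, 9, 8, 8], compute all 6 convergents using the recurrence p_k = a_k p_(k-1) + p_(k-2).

8/1, 81/10, 575/71, 5256/649, 42623/5263, 346240/42753

Using the convergent recurrence p_i = a_i*p_{i-1} + p_{i-2}, q_i = a_i*q_{i-1} + q_{i-2} with p_{-2}=0, p_{-1}=1, q_{-2}=1, q_{-1}=0:
  i=0: a_0=8, p_0 = 8*1 + 0 = 8, q_0 = 8*0 + 1 = 1.
  i=1: a_1=10, p_1 = 10*8 + 1 = 81, q_1 = 10*1 + 0 = 10.
  i=2: a_2=7, p_2 = 7*81 + 8 = 575, q_2 = 7*10 + 1 = 71.
  i=3: a_3=9, p_3 = 9*575 + 81 = 5256, q_3 = 9*71 + 10 = 649.
  i=4: a_4=8, p_4 = 8*5256 + 575 = 42623, q_4 = 8*649 + 71 = 5263.
  i=5: a_5=8, p_5 = 8*42623 + 5256 = 346240, q_5 = 8*5263 + 649 = 42753.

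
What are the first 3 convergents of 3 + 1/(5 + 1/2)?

3/1, 16/5, 35/11

Using the convergent recurrence p_i = a_i*p_{i-1} + p_{i-2}, q_i = a_i*q_{i-1} + q_{i-2} with p_{-2}=0, p_{-1}=1, q_{-2}=1, q_{-1}=0:
  i=0: a_0=3, p_0 = 3*1 + 0 = 3, q_0 = 3*0 + 1 = 1.
  i=1: a_1=5, p_1 = 5*3 + 1 = 16, q_1 = 5*1 + 0 = 5.
  i=2: a_2=2, p_2 = 2*16 + 3 = 35, q_2 = 2*5 + 1 = 11.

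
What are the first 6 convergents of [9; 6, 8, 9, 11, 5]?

Using the convergent recurrence p_i = a_i*p_{i-1} + p_{i-2}, q_i = a_i*q_{i-1} + q_{i-2} with p_{-2}=0, p_{-1}=1, q_{-2}=1, q_{-1}=0:
  i=0: a_0=9, p_0 = 9*1 + 0 = 9, q_0 = 9*0 + 1 = 1.
  i=1: a_1=6, p_1 = 6*9 + 1 = 55, q_1 = 6*1 + 0 = 6.
  i=2: a_2=8, p_2 = 8*55 + 9 = 449, q_2 = 8*6 + 1 = 49.
  i=3: a_3=9, p_3 = 9*449 + 55 = 4096, q_3 = 9*49 + 6 = 447.
  i=4: a_4=11, p_4 = 11*4096 + 449 = 45505, q_4 = 11*447 + 49 = 4966.
  i=5: a_5=5, p_5 = 5*45505 + 4096 = 231621, q_5 = 5*4966 + 447 = 25277.

9/1, 55/6, 449/49, 4096/447, 45505/4966, 231621/25277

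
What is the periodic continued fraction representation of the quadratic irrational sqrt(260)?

[16; (8, 32)]

Write x_i = (sqrt(260) + m_i)/d_i with (m_0, d_0) = (0, 1). a_0 = floor(sqrt(260)) = 16, since 16^2 = 256 <= 260 < 289 = 17^2.
Iterate m_{i+1} = d_i*a_i - m_i, d_{i+1} = (260 - m_{i+1}^2)/d_i, a_{i+1} = floor((a_0 + m_{i+1})/d_{i+1}):
  m_1 = 1*16 - 0 = 16, d_1 = (260 - 16^2)/1 = 4/1 = 4, a_1 = floor((16 + 16)/4) = 8.
  m_2 = 4*8 - 16 = 16, d_2 = (260 - 16^2)/4 = 4/4 = 1, a_2 = floor((16 + 16)/1) = 32.
  m_3 = 1*32 - 16 = 16, d_3 = (260 - 16^2)/1 = 4/1 = 4: (m_3, d_3) = (m_1, d_1) = (16, 4), so from here the quotients repeat a_1, a_2; the period length is 2.
Hence the expansion of sqrt(260) is a_0 = 16 followed by the repeating block 8, 32 (period 2).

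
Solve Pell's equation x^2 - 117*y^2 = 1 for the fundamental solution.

(x, y) = (649, 60)

First expand sqrt(117) as a continued fraction. With x_i = (sqrt(117) + m_i)/d_i and (m_0, d_0) = (0, 1): a_0 = floor(sqrt(117)) = 10, since 10^2 = 100 <= 117 < 121 = 11^2.
Iterate m_{i+1} = d_i*a_i - m_i, d_{i+1} = (117 - m_{i+1}^2)/d_i, a_{i+1} = floor((a_0 + m_{i+1})/d_{i+1}):
  m_1 = 1*10 - 0 = 10, d_1 = (117 - 10^2)/1 = 17/1 = 17, a_1 = floor((10 + 10)/17) = 1.
  m_2 = 17*1 - 10 = 7, d_2 = (117 - 7^2)/17 = 68/17 = 4, a_2 = floor((10 + 7)/4) = 4.
  m_3 = 4*4 - 7 = 9, d_3 = (117 - 9^2)/4 = 36/4 = 9, a_3 = floor((10 + 9)/9) = 2.
  m_4 = 9*2 - 9 = 9, d_4 = (117 - 9^2)/9 = 36/9 = 4, a_4 = floor((10 + 9)/4) = 4.
  m_5 = 4*4 - 9 = 7, d_5 = (117 - 7^2)/4 = 68/4 = 17, a_5 = floor((10 + 7)/17) = 1.
  m_6 = 17*1 - 7 = 10, d_6 = (117 - 10^2)/17 = 17/17 = 1, a_6 = floor((10 + 10)/1) = 20.
  m_7 = 1*20 - 10 = 10, d_7 = (117 - 10^2)/1 = 17/1 = 17: (m_7, d_7) = (m_1, d_1) = (10, 17), so from here the quotients repeat a_1, ..., a_6; the period length is 6.
So sqrt(117) = [10; (1, 4, 2, 4, 1, 20)] with period length k = 6.
k is even, so the fundamental solution of x^2 - 117y^2 = 1 is (p_{k-1}, q_{k-1}) = (p_5, q_5); compute convergents through index 5.
Convergents (p_i = a_i*p_{i-1} + p_{i-2}, q_i = a_i*q_{i-1} + q_{i-2} with p_{-2}=0, p_{-1}=1, q_{-2}=1, q_{-1}=0):
  i=0: a_0=10, p_0 = 10*1 + 0 = 10, q_0 = 10*0 + 1 = 1.
  i=1: a_1=1, p_1 = 1*10 + 1 = 11, q_1 = 1*1 + 0 = 1.
  i=2: a_2=4, p_2 = 4*11 + 10 = 54, q_2 = 4*1 + 1 = 5.
  i=3: a_3=2, p_3 = 2*54 + 11 = 119, q_3 = 2*5 + 1 = 11.
  i=4: a_4=4, p_4 = 4*119 + 54 = 530, q_4 = 4*11 + 5 = 49.
  i=5: a_5=1, p_5 = 1*530 + 119 = 649, q_5 = 1*49 + 11 = 60.
Check: 649^2 - 117*60^2 = 421201 - 421200 = 1, so (x, y) = (649, 60) solves the equation, and by the theorem it is the least positive solution.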